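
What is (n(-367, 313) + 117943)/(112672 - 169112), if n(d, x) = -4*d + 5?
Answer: -14927/7055 ≈ -2.1158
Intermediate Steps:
n(d, x) = 5 - 4*d
(n(-367, 313) + 117943)/(112672 - 169112) = ((5 - 4*(-367)) + 117943)/(112672 - 169112) = ((5 + 1468) + 117943)/(-56440) = (1473 + 117943)*(-1/56440) = 119416*(-1/56440) = -14927/7055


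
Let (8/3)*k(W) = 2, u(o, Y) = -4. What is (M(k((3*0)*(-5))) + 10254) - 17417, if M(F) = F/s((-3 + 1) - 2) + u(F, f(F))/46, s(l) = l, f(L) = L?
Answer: -2636085/368 ≈ -7163.3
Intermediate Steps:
k(W) = ¾ (k(W) = (3/8)*2 = ¾)
M(F) = -2/23 - F/4 (M(F) = F/((-3 + 1) - 2) - 4/46 = F/(-2 - 2) - 4*1/46 = F/(-4) - 2/23 = F*(-¼) - 2/23 = -F/4 - 2/23 = -2/23 - F/4)
(M(k((3*0)*(-5))) + 10254) - 17417 = ((-2/23 - ¼*¾) + 10254) - 17417 = ((-2/23 - 3/16) + 10254) - 17417 = (-101/368 + 10254) - 17417 = 3773371/368 - 17417 = -2636085/368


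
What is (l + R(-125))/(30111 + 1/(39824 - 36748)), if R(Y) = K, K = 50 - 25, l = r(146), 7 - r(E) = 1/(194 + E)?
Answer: 363737/342296615 ≈ 0.0010626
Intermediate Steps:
r(E) = 7 - 1/(194 + E)
l = 2379/340 (l = (1357 + 7*146)/(194 + 146) = (1357 + 1022)/340 = (1/340)*2379 = 2379/340 ≈ 6.9971)
K = 25
R(Y) = 25
(l + R(-125))/(30111 + 1/(39824 - 36748)) = (2379/340 + 25)/(30111 + 1/(39824 - 36748)) = 10879/(340*(30111 + 1/3076)) = 10879/(340*(92621437/3076)) = (10879/340)*(3076/92621437) = 363737/342296615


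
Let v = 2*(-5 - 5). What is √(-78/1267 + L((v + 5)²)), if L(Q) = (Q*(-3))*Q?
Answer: I*√243803365701/1267 ≈ 389.71*I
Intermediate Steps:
v = -20 (v = 2*(-10) = -20)
L(Q) = -3*Q² (L(Q) = (-3*Q)*Q = -3*Q²)
√(-78/1267 + L((v + 5)²)) = √(-78/1267 - 3*(-20 + 5)⁴) = √(-78*1/1267 - 3*((-15)²)²) = √(-78/1267 - 3*225²) = √(-78/1267 - 3*50625) = √(-78/1267 - 151875) = √(-192425703/1267) = I*√243803365701/1267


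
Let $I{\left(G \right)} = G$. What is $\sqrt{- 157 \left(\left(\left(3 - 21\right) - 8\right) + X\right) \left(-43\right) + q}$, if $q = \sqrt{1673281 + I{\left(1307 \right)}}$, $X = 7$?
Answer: $\sqrt{-128269 + 2 \sqrt{418647}} \approx 356.34 i$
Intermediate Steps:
$q = 2 \sqrt{418647}$ ($q = \sqrt{1673281 + 1307} = \sqrt{1674588} = 2 \sqrt{418647} \approx 1294.1$)
$\sqrt{- 157 \left(\left(\left(3 - 21\right) - 8\right) + X\right) \left(-43\right) + q} = \sqrt{- 157 \left(\left(\left(3 - 21\right) - 8\right) + 7\right) \left(-43\right) + 2 \sqrt{418647}} = \sqrt{- 157 \left(\left(-18 - 8\right) + 7\right) \left(-43\right) + 2 \sqrt{418647}} = \sqrt{- 157 \left(-26 + 7\right) \left(-43\right) + 2 \sqrt{418647}} = \sqrt{\left(-157\right) \left(-19\right) \left(-43\right) + 2 \sqrt{418647}} = \sqrt{2983 \left(-43\right) + 2 \sqrt{418647}} = \sqrt{-128269 + 2 \sqrt{418647}}$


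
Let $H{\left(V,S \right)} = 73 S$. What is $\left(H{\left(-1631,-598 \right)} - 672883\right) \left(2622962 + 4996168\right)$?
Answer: $-5459388552810$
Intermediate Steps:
$\left(H{\left(-1631,-598 \right)} - 672883\right) \left(2622962 + 4996168\right) = \left(73 \left(-598\right) - 672883\right) \left(2622962 + 4996168\right) = \left(-43654 - 672883\right) 7619130 = \left(-716537\right) 7619130 = -5459388552810$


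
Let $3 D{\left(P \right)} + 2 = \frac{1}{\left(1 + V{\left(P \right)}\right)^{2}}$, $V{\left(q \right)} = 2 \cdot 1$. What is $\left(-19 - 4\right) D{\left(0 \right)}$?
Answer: $\frac{391}{27} \approx 14.481$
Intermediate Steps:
$V{\left(q \right)} = 2$
$D{\left(P \right)} = - \frac{17}{27}$ ($D{\left(P \right)} = - \frac{2}{3} + \frac{1}{3 \left(1 + 2\right)^{2}} = - \frac{2}{3} + \frac{1}{3 \cdot 3^{2}} = - \frac{2}{3} + \frac{1}{3 \cdot 9} = - \frac{2}{3} + \frac{1}{3} \cdot \frac{1}{9} = - \frac{2}{3} + \frac{1}{27} = - \frac{17}{27}$)
$\left(-19 - 4\right) D{\left(0 \right)} = \left(-19 - 4\right) \left(- \frac{17}{27}\right) = \left(-23\right) \left(- \frac{17}{27}\right) = \frac{391}{27}$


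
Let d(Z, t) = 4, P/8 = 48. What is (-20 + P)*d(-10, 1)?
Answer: 1456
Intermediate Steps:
P = 384 (P = 8*48 = 384)
(-20 + P)*d(-10, 1) = (-20 + 384)*4 = 364*4 = 1456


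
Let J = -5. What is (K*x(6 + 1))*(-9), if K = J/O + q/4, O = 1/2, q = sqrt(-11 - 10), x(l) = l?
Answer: 630 - 63*I*sqrt(21)/4 ≈ 630.0 - 72.176*I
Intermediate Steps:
q = I*sqrt(21) (q = sqrt(-21) = I*sqrt(21) ≈ 4.5826*I)
O = 1/2 ≈ 0.50000
K = -10 + I*sqrt(21)/4 (K = -5/1/2 + (I*sqrt(21))/4 = -5*2 + (I*sqrt(21))*(1/4) = -10 + I*sqrt(21)/4 ≈ -10.0 + 1.1456*I)
(K*x(6 + 1))*(-9) = ((-10 + I*sqrt(21)/4)*(6 + 1))*(-9) = ((-10 + I*sqrt(21)/4)*7)*(-9) = (-70 + 7*I*sqrt(21)/4)*(-9) = 630 - 63*I*sqrt(21)/4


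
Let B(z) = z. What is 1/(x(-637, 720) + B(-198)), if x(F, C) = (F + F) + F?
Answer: -1/2109 ≈ -0.00047416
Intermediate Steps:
x(F, C) = 3*F (x(F, C) = 2*F + F = 3*F)
1/(x(-637, 720) + B(-198)) = 1/(3*(-637) - 198) = 1/(-1911 - 198) = 1/(-2109) = -1/2109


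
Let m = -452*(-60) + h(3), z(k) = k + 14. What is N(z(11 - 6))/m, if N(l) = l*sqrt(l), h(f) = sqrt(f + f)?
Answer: -19*sqrt(114)/735494394 + 85880*sqrt(19)/122582399 ≈ 0.0030535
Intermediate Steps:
h(f) = sqrt(2)*sqrt(f) (h(f) = sqrt(2*f) = sqrt(2)*sqrt(f))
z(k) = 14 + k
m = 27120 + sqrt(6) (m = -452*(-60) + sqrt(2)*sqrt(3) = 27120 + sqrt(6) ≈ 27122.)
N(l) = l**(3/2)
N(z(11 - 6))/m = (14 + (11 - 6))**(3/2)/(27120 + sqrt(6)) = (14 + 5)**(3/2)/(27120 + sqrt(6)) = 19**(3/2)/(27120 + sqrt(6)) = (19*sqrt(19))/(27120 + sqrt(6)) = 19*sqrt(19)/(27120 + sqrt(6))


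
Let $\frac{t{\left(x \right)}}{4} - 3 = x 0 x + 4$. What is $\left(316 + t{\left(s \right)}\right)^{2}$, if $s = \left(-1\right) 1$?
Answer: $118336$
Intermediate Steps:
$s = -1$
$t{\left(x \right)} = 28$ ($t{\left(x \right)} = 12 + 4 \left(x 0 x + 4\right) = 12 + 4 \left(0 x + 4\right) = 12 + 4 \left(0 + 4\right) = 12 + 4 \cdot 4 = 12 + 16 = 28$)
$\left(316 + t{\left(s \right)}\right)^{2} = \left(316 + 28\right)^{2} = 344^{2} = 118336$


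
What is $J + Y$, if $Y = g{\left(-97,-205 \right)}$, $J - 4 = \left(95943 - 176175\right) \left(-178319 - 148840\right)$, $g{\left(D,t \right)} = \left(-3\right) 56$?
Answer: $26248620724$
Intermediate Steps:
$g{\left(D,t \right)} = -168$
$J = 26248620892$ ($J = 4 + \left(95943 - 176175\right) \left(-178319 - 148840\right) = 4 - -26248620888 = 4 + 26248620888 = 26248620892$)
$Y = -168$
$J + Y = 26248620892 - 168 = 26248620724$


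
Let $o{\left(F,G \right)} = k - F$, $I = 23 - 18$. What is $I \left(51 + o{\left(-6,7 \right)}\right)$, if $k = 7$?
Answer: $320$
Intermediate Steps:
$I = 5$
$o{\left(F,G \right)} = 7 - F$
$I \left(51 + o{\left(-6,7 \right)}\right) = 5 \left(51 + \left(7 - -6\right)\right) = 5 \left(51 + \left(7 + 6\right)\right) = 5 \left(51 + 13\right) = 5 \cdot 64 = 320$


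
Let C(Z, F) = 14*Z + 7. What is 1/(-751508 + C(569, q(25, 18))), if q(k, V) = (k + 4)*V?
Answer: -1/743535 ≈ -1.3449e-6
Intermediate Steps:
q(k, V) = V*(4 + k) (q(k, V) = (4 + k)*V = V*(4 + k))
C(Z, F) = 7 + 14*Z
1/(-751508 + C(569, q(25, 18))) = 1/(-751508 + (7 + 14*569)) = 1/(-751508 + (7 + 7966)) = 1/(-751508 + 7973) = 1/(-743535) = -1/743535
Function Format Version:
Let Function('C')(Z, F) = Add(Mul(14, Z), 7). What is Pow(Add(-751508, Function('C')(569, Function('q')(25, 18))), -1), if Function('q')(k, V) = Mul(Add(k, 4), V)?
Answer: Rational(-1, 743535) ≈ -1.3449e-6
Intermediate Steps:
Function('q')(k, V) = Mul(V, Add(4, k)) (Function('q')(k, V) = Mul(Add(4, k), V) = Mul(V, Add(4, k)))
Function('C')(Z, F) = Add(7, Mul(14, Z))
Pow(Add(-751508, Function('C')(569, Function('q')(25, 18))), -1) = Pow(Add(-751508, Add(7, Mul(14, 569))), -1) = Pow(Add(-751508, Add(7, 7966)), -1) = Pow(Add(-751508, 7973), -1) = Pow(-743535, -1) = Rational(-1, 743535)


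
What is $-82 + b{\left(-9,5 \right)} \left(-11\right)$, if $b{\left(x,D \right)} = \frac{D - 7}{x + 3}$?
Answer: $- \frac{257}{3} \approx -85.667$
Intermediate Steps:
$b{\left(x,D \right)} = \frac{-7 + D}{3 + x}$
$-82 + b{\left(-9,5 \right)} \left(-11\right) = -82 + \frac{-7 + 5}{3 - 9} \left(-11\right) = -82 + \frac{1}{-6} \left(-2\right) \left(-11\right) = -82 + \left(- \frac{1}{6}\right) \left(-2\right) \left(-11\right) = -82 + \frac{1}{3} \left(-11\right) = -82 - \frac{11}{3} = - \frac{257}{3}$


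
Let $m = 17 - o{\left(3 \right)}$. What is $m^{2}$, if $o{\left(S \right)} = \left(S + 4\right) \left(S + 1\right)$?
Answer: $121$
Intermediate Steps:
$o{\left(S \right)} = \left(1 + S\right) \left(4 + S\right)$ ($o{\left(S \right)} = \left(4 + S\right) \left(1 + S\right) = \left(1 + S\right) \left(4 + S\right)$)
$m = -11$ ($m = 17 - \left(4 + 3^{2} + 5 \cdot 3\right) = 17 - \left(4 + 9 + 15\right) = 17 - 28 = -11$)
$m^{2} = \left(-11\right)^{2} = 121$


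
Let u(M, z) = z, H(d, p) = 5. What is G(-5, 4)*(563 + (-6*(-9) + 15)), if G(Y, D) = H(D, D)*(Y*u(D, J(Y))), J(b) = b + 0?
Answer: 79000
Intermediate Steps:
J(b) = b
G(Y, D) = 5*Y**2 (G(Y, D) = 5*(Y*Y) = 5*Y**2)
G(-5, 4)*(563 + (-6*(-9) + 15)) = (5*(-5)**2)*(563 + (-6*(-9) + 15)) = (5*25)*(563 + (54 + 15)) = 125*(563 + 69) = 125*632 = 79000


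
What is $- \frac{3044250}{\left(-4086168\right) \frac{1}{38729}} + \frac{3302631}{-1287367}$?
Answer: $\frac{25294675056819957}{876732973276} \approx 28851.0$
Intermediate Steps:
$- \frac{3044250}{\left(-4086168\right) \frac{1}{38729}} + \frac{3302631}{-1287367} = - \frac{3044250}{\left(-4086168\right) \frac{1}{38729}} + 3302631 \left(- \frac{1}{1287367}\right) = - \frac{3044250}{- \frac{4086168}{38729}} - \frac{3302631}{1287367} = \left(-3044250\right) \left(- \frac{38729}{4086168}\right) - \frac{3302631}{1287367} = \frac{19650126375}{681028} - \frac{3302631}{1287367} = \frac{25294675056819957}{876732973276}$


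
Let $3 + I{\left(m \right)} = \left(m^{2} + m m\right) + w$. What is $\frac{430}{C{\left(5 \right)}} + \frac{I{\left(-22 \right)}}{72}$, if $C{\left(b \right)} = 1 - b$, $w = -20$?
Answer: $- \frac{755}{8} \approx -94.375$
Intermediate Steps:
$I{\left(m \right)} = -23 + 2 m^{2}$ ($I{\left(m \right)} = -3 - \left(20 - m^{2} - m m\right) = -3 + \left(\left(m^{2} + m^{2}\right) - 20\right) = -3 + \left(2 m^{2} - 20\right) = -3 + \left(-20 + 2 m^{2}\right) = -23 + 2 m^{2}$)
$\frac{430}{C{\left(5 \right)}} + \frac{I{\left(-22 \right)}}{72} = \frac{430}{1 - 5} + \frac{-23 + 2 \left(-22\right)^{2}}{72} = \frac{430}{1 - 5} + \left(-23 + 2 \cdot 484\right) \frac{1}{72} = \frac{430}{-4} + \left(-23 + 968\right) \frac{1}{72} = 430 \left(- \frac{1}{4}\right) + 945 \cdot \frac{1}{72} = - \frac{215}{2} + \frac{105}{8} = - \frac{755}{8}$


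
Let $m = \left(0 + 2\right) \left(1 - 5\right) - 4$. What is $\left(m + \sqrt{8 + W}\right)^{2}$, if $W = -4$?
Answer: $100$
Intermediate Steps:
$m = -12$ ($m = 2 \left(-4\right) - 4 = -8 - 4 = -12$)
$\left(m + \sqrt{8 + W}\right)^{2} = \left(-12 + \sqrt{8 - 4}\right)^{2} = \left(-12 + \sqrt{4}\right)^{2} = \left(-12 + 2\right)^{2} = \left(-10\right)^{2} = 100$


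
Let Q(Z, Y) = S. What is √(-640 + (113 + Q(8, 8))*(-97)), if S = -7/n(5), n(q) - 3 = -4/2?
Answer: I*√10922 ≈ 104.51*I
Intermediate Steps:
n(q) = 1 (n(q) = 3 - 4/2 = 3 - 4*½ = 3 - 2 = 1)
S = -7 (S = -7/1 = -7*1 = -7)
Q(Z, Y) = -7
√(-640 + (113 + Q(8, 8))*(-97)) = √(-640 + (113 - 7)*(-97)) = √(-640 + 106*(-97)) = √(-640 - 10282) = √(-10922) = I*√10922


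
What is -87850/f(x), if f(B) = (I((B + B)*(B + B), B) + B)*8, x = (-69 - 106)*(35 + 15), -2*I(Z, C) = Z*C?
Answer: -251/30624999800 ≈ -8.1959e-9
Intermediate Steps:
I(Z, C) = -C*Z/2 (I(Z, C) = -Z*C/2 = -C*Z/2)
x = -8750 (x = -175*50 = -8750)
f(B) = -16*B³ + 8*B (f(B) = (-B*(B + B)*(B + B)/2 + B)*8 = (-B*(2*B)*(2*B)/2 + B)*8 = (-B*4*B²/2 + B)*8 = (-2*B³ + B)*8 = (B - 2*B³)*8 = -16*B³ + 8*B)
-87850/f(x) = -87850/(-16*(-8750)³ + 8*(-8750)) = -87850/(-16*(-669921875000) - 70000) = -87850/(10718750000000 - 70000) = -87850/10718749930000 = -87850*1/10718749930000 = -251/30624999800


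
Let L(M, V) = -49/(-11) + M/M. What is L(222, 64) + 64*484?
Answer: 340796/11 ≈ 30981.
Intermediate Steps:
L(M, V) = 60/11 (L(M, V) = -49*(-1/11) + 1 = 49/11 + 1 = 60/11)
L(222, 64) + 64*484 = 60/11 + 64*484 = 60/11 + 30976 = 340796/11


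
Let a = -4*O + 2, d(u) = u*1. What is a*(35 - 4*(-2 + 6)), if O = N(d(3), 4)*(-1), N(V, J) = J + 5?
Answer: 722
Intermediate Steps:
d(u) = u
N(V, J) = 5 + J
O = -9 (O = (5 + 4)*(-1) = 9*(-1) = -9)
a = 38 (a = -4*(-9) + 2 = 36 + 2 = 38)
a*(35 - 4*(-2 + 6)) = 38*(35 - 4*(-2 + 6)) = 38*(35 - 4*4) = 38*(35 - 16) = 38*19 = 722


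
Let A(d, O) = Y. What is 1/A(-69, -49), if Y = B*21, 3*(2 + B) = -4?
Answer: -1/70 ≈ -0.014286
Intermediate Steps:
B = -10/3 (B = -2 + (⅓)*(-4) = -2 - 4/3 = -10/3 ≈ -3.3333)
Y = -70 (Y = -10/3*21 = -70)
A(d, O) = -70
1/A(-69, -49) = 1/(-70) = -1/70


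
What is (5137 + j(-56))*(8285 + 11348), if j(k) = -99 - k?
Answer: 100010502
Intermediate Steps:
(5137 + j(-56))*(8285 + 11348) = (5137 + (-99 - 1*(-56)))*(8285 + 11348) = (5137 + (-99 + 56))*19633 = (5137 - 43)*19633 = 5094*19633 = 100010502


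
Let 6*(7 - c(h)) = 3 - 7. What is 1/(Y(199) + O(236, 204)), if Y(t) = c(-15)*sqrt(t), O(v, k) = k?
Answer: 1836/269273 - 69*sqrt(199)/269273 ≈ 0.0032036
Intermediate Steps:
c(h) = 23/3 (c(h) = 7 - (3 - 7)/6 = 7 - 1/6*(-4) = 7 + 2/3 = 23/3)
Y(t) = 23*sqrt(t)/3
1/(Y(199) + O(236, 204)) = 1/(23*sqrt(199)/3 + 204) = 1/(204 + 23*sqrt(199)/3)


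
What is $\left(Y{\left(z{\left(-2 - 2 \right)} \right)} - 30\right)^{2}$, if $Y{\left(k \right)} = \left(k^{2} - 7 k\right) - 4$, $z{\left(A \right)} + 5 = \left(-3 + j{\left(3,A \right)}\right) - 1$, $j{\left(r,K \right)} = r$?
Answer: $1936$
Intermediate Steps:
$z{\left(A \right)} = -6$ ($z{\left(A \right)} = -5 + \left(\left(-3 + 3\right) - 1\right) = -5 + \left(0 - 1\right) = -5 - 1 = -6$)
$Y{\left(k \right)} = -4 + k^{2} - 7 k$
$\left(Y{\left(z{\left(-2 - 2 \right)} \right)} - 30\right)^{2} = \left(\left(-4 + \left(-6\right)^{2} - -42\right) - 30\right)^{2} = \left(\left(-4 + 36 + 42\right) - 30\right)^{2} = \left(74 - 30\right)^{2} = 44^{2} = 1936$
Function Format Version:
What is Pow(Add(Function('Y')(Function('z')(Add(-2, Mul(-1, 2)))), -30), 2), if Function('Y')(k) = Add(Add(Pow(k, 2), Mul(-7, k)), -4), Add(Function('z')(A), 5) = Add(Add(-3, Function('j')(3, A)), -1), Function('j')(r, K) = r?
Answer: 1936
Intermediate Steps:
Function('z')(A) = -6 (Function('z')(A) = Add(-5, Add(Add(-3, 3), -1)) = Add(-5, Add(0, -1)) = Add(-5, -1) = -6)
Function('Y')(k) = Add(-4, Pow(k, 2), Mul(-7, k))
Pow(Add(Function('Y')(Function('z')(Add(-2, Mul(-1, 2)))), -30), 2) = Pow(Add(Add(-4, Pow(-6, 2), Mul(-7, -6)), -30), 2) = Pow(Add(Add(-4, 36, 42), -30), 2) = Pow(Add(74, -30), 2) = Pow(44, 2) = 1936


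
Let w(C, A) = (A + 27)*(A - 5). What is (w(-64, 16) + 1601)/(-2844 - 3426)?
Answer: -1037/3135 ≈ -0.33078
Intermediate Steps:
w(C, A) = (-5 + A)*(27 + A) (w(C, A) = (27 + A)*(-5 + A) = (-5 + A)*(27 + A))
(w(-64, 16) + 1601)/(-2844 - 3426) = ((-135 + 16² + 22*16) + 1601)/(-2844 - 3426) = ((-135 + 256 + 352) + 1601)/(-6270) = (473 + 1601)*(-1/6270) = 2074*(-1/6270) = -1037/3135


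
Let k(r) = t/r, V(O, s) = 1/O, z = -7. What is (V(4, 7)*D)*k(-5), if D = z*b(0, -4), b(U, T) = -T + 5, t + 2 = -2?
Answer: -63/5 ≈ -12.600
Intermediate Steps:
t = -4 (t = -2 - 2 = -4)
b(U, T) = 5 - T
D = -63 (D = -7*(5 - 1*(-4)) = -7*(5 + 4) = -7*9 = -63)
k(r) = -4/r
(V(4, 7)*D)*k(-5) = (-63/4)*(-4/(-5)) = ((¼)*(-63))*(-4*(-⅕)) = -63/4*⅘ = -63/5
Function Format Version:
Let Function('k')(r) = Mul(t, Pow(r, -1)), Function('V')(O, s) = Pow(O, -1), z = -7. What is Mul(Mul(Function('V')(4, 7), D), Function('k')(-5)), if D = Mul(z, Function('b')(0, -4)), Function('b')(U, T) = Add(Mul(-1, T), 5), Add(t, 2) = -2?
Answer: Rational(-63, 5) ≈ -12.600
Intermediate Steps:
t = -4 (t = Add(-2, -2) = -4)
Function('b')(U, T) = Add(5, Mul(-1, T))
D = -63 (D = Mul(-7, Add(5, Mul(-1, -4))) = Mul(-7, Add(5, 4)) = Mul(-7, 9) = -63)
Function('k')(r) = Mul(-4, Pow(r, -1))
Mul(Mul(Function('V')(4, 7), D), Function('k')(-5)) = Mul(Mul(Pow(4, -1), -63), Mul(-4, Pow(-5, -1))) = Mul(Mul(Rational(1, 4), -63), Mul(-4, Rational(-1, 5))) = Mul(Rational(-63, 4), Rational(4, 5)) = Rational(-63, 5)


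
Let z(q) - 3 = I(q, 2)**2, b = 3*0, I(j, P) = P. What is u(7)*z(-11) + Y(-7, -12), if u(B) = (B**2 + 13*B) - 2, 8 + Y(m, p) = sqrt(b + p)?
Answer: 958 + 2*I*sqrt(3) ≈ 958.0 + 3.4641*I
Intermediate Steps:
b = 0
Y(m, p) = -8 + sqrt(p) (Y(m, p) = -8 + sqrt(0 + p) = -8 + sqrt(p))
z(q) = 7 (z(q) = 3 + 2**2 = 3 + 4 = 7)
u(B) = -2 + B**2 + 13*B
u(7)*z(-11) + Y(-7, -12) = (-2 + 7**2 + 13*7)*7 + (-8 + sqrt(-12)) = (-2 + 49 + 91)*7 + (-8 + 2*I*sqrt(3)) = 138*7 + (-8 + 2*I*sqrt(3)) = 966 + (-8 + 2*I*sqrt(3)) = 958 + 2*I*sqrt(3)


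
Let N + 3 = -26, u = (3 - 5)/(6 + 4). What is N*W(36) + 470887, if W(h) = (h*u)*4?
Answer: 2358611/5 ≈ 4.7172e+5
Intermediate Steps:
u = -1/5 (u = -2/10 = -2*1/10 = -1/5 ≈ -0.20000)
N = -29 (N = -3 - 26 = -29)
W(h) = -4*h/5 (W(h) = (h*(-1/5))*4 = -h/5*4 = -4*h/5)
N*W(36) + 470887 = -(-116)*36/5 + 470887 = -29*(-144/5) + 470887 = 4176/5 + 470887 = 2358611/5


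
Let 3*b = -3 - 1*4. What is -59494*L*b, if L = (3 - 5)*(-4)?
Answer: 3331664/3 ≈ 1.1106e+6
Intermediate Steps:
L = 8 (L = -2*(-4) = 8)
b = -7/3 (b = (-3 - 1*4)/3 = (-3 - 4)/3 = (⅓)*(-7) = -7/3 ≈ -2.3333)
-59494*L*b = -475952*(-7)/3 = -59494*(-56/3) = 3331664/3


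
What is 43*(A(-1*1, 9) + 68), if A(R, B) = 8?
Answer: 3268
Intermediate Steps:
43*(A(-1*1, 9) + 68) = 43*(8 + 68) = 43*76 = 3268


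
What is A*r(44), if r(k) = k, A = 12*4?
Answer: 2112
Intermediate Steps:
A = 48
A*r(44) = 48*44 = 2112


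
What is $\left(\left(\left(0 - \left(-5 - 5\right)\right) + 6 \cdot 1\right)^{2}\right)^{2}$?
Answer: $65536$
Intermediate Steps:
$\left(\left(\left(0 - \left(-5 - 5\right)\right) + 6 \cdot 1\right)^{2}\right)^{2} = \left(\left(\left(0 - \left(-5 - 5\right)\right) + 6\right)^{2}\right)^{2} = \left(\left(\left(0 - -10\right) + 6\right)^{2}\right)^{2} = \left(\left(\left(0 + 10\right) + 6\right)^{2}\right)^{2} = \left(\left(10 + 6\right)^{2}\right)^{2} = \left(16^{2}\right)^{2} = 256^{2} = 65536$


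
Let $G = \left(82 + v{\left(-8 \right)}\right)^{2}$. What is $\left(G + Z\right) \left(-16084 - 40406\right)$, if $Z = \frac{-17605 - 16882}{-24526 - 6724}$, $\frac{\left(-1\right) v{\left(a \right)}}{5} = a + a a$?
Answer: $- \frac{6920925942063}{3125} \approx -2.2147 \cdot 10^{9}$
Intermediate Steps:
$v{\left(a \right)} = - 5 a - 5 a^{2}$ ($v{\left(a \right)} = - 5 \left(a + a a\right) = - 5 \left(a + a^{2}\right) = - 5 a - 5 a^{2}$)
$G = 39204$ ($G = \left(82 - - 40 \left(1 - 8\right)\right)^{2} = \left(82 - \left(-40\right) \left(-7\right)\right)^{2} = \left(82 - 280\right)^{2} = \left(-198\right)^{2} = 39204$)
$Z = \frac{34487}{31250}$ ($Z = - \frac{34487}{-31250} = \left(-34487\right) \left(- \frac{1}{31250}\right) = \frac{34487}{31250} \approx 1.1036$)
$\left(G + Z\right) \left(-16084 - 40406\right) = \left(39204 + \frac{34487}{31250}\right) \left(-16084 - 40406\right) = \frac{1225159487}{31250} \left(-56490\right) = - \frac{6920925942063}{3125}$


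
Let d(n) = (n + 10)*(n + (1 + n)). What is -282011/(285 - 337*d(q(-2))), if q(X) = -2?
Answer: -282011/8373 ≈ -33.681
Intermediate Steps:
d(n) = (1 + 2*n)*(10 + n) (d(n) = (10 + n)*(1 + 2*n) = (1 + 2*n)*(10 + n))
-282011/(285 - 337*d(q(-2))) = -282011/(285 - 337*(10 + 2*(-2)² + 21*(-2))) = -282011/(285 - 337*(10 + 2*4 - 42)) = -282011/(285 - 337*(10 + 8 - 42)) = -282011/(285 - 337*(-24)) = -282011/(285 + 8088) = -282011/8373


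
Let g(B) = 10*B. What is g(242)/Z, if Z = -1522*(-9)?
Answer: 1210/6849 ≈ 0.17667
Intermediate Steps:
Z = 13698
g(242)/Z = (10*242)/13698 = 2420*(1/13698) = 1210/6849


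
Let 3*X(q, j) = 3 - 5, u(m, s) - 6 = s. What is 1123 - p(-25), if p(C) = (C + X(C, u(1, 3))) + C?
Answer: 3521/3 ≈ 1173.7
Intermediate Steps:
u(m, s) = 6 + s
X(q, j) = -2/3 (X(q, j) = (3 - 5)/3 = (1/3)*(-2) = -2/3)
p(C) = -2/3 + 2*C (p(C) = (C - 2/3) + C = (-2/3 + C) + C = -2/3 + 2*C)
1123 - p(-25) = 1123 - (-2/3 + 2*(-25)) = 1123 - (-2/3 - 50) = 1123 - 1*(-152/3) = 1123 + 152/3 = 3521/3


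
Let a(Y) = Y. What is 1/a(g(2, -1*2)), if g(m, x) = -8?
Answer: -⅛ ≈ -0.12500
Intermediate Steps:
1/a(g(2, -1*2)) = 1/(-8) = -⅛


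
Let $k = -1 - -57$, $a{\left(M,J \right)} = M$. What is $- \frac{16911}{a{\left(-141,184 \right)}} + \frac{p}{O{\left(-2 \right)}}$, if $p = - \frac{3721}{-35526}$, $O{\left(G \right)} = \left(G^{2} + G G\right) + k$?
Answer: $\frac{12816818855}{106862208} \approx 119.94$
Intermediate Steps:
$k = 56$ ($k = -1 + 57 = 56$)
$O{\left(G \right)} = 56 + 2 G^{2}$ ($O{\left(G \right)} = \left(G^{2} + G G\right) + 56 = \left(G^{2} + G^{2}\right) + 56 = 2 G^{2} + 56 = 56 + 2 G^{2}$)
$p = \frac{3721}{35526}$ ($p = \left(-3721\right) \left(- \frac{1}{35526}\right) = \frac{3721}{35526} \approx 0.10474$)
$- \frac{16911}{a{\left(-141,184 \right)}} + \frac{p}{O{\left(-2 \right)}} = - \frac{16911}{-141} + \frac{3721}{35526 \left(56 + 2 \left(-2\right)^{2}\right)} = \left(-16911\right) \left(- \frac{1}{141}\right) + \frac{3721}{35526 \left(56 + 2 \cdot 4\right)} = \frac{5637}{47} + \frac{3721}{35526 \left(56 + 8\right)} = \frac{5637}{47} + \frac{3721}{35526 \cdot 64} = \frac{5637}{47} + \frac{3721}{35526} \cdot \frac{1}{64} = \frac{5637}{47} + \frac{3721}{2273664} = \frac{12816818855}{106862208}$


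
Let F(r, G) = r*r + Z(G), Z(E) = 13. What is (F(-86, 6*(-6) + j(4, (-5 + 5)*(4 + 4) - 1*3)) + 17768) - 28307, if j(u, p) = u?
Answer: -3130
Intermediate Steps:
F(r, G) = 13 + r² (F(r, G) = r*r + 13 = r² + 13 = 13 + r²)
(F(-86, 6*(-6) + j(4, (-5 + 5)*(4 + 4) - 1*3)) + 17768) - 28307 = ((13 + (-86)²) + 17768) - 28307 = ((13 + 7396) + 17768) - 28307 = (7409 + 17768) - 28307 = 25177 - 28307 = -3130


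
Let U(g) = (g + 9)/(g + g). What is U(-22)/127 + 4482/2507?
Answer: 25078007/14009116 ≈ 1.7901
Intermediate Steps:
U(g) = (9 + g)/(2*g) (U(g) = (9 + g)/((2*g)) = (9 + g)*(1/(2*g)) = (9 + g)/(2*g))
U(-22)/127 + 4482/2507 = ((½)*(9 - 22)/(-22))/127 + 4482/2507 = ((½)*(-1/22)*(-13))*(1/127) + 4482*(1/2507) = (13/44)*(1/127) + 4482/2507 = 13/5588 + 4482/2507 = 25078007/14009116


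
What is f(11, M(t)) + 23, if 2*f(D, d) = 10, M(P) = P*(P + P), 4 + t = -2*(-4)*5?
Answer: 28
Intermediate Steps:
t = 36 (t = -4 - 2*(-4)*5 = -4 + 8*5 = -4 + 40 = 36)
M(P) = 2*P² (M(P) = P*(2*P) = 2*P²)
f(D, d) = 5 (f(D, d) = (½)*10 = 5)
f(11, M(t)) + 23 = 5 + 23 = 28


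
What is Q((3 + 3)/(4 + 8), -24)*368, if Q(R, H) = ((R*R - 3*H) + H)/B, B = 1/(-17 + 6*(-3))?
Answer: -621460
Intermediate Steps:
B = -1/35 (B = 1/(-17 - 18) = 1/(-35) = -1/35 ≈ -0.028571)
Q(R, H) = -35*R² + 70*H (Q(R, H) = ((R*R - 3*H) + H)/(-1/35) = ((R² - 3*H) + H)*(-35) = (R² - 2*H)*(-35) = -35*R² + 70*H)
Q((3 + 3)/(4 + 8), -24)*368 = (-35*(3 + 3)²/(4 + 8)² + 70*(-24))*368 = (-35*(6/12)² - 1680)*368 = (-35*(6*(1/12))² - 1680)*368 = (-35*(½)² - 1680)*368 = (-35*¼ - 1680)*368 = (-35/4 - 1680)*368 = -6755/4*368 = -621460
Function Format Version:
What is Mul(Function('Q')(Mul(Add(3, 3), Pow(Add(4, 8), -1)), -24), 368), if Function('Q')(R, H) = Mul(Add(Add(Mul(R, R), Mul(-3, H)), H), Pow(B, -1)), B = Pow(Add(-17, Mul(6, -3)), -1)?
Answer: -621460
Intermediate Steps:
B = Rational(-1, 35) (B = Pow(Add(-17, -18), -1) = Pow(-35, -1) = Rational(-1, 35) ≈ -0.028571)
Function('Q')(R, H) = Add(Mul(-35, Pow(R, 2)), Mul(70, H)) (Function('Q')(R, H) = Mul(Add(Add(Mul(R, R), Mul(-3, H)), H), Pow(Rational(-1, 35), -1)) = Mul(Add(Add(Pow(R, 2), Mul(-3, H)), H), -35) = Mul(Add(Pow(R, 2), Mul(-2, H)), -35) = Add(Mul(-35, Pow(R, 2)), Mul(70, H)))
Mul(Function('Q')(Mul(Add(3, 3), Pow(Add(4, 8), -1)), -24), 368) = Mul(Add(Mul(-35, Pow(Mul(Add(3, 3), Pow(Add(4, 8), -1)), 2)), Mul(70, -24)), 368) = Mul(Add(Mul(-35, Pow(Mul(6, Pow(12, -1)), 2)), -1680), 368) = Mul(Add(Mul(-35, Pow(Mul(6, Rational(1, 12)), 2)), -1680), 368) = Mul(Add(Mul(-35, Pow(Rational(1, 2), 2)), -1680), 368) = Mul(Add(Mul(-35, Rational(1, 4)), -1680), 368) = Mul(Add(Rational(-35, 4), -1680), 368) = Mul(Rational(-6755, 4), 368) = -621460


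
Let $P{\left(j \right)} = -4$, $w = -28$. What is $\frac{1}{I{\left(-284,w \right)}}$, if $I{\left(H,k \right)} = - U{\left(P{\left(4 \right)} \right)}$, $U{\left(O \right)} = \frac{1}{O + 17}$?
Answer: $-13$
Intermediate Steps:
$U{\left(O \right)} = \frac{1}{17 + O}$
$I{\left(H,k \right)} = - \frac{1}{13}$ ($I{\left(H,k \right)} = - \frac{1}{17 - 4} = - \frac{1}{13}$)
$\frac{1}{I{\left(-284,w \right)}} = \frac{1}{- \frac{1}{13}} = -13$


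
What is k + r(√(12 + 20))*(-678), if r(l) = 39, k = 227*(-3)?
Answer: -27123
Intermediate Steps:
k = -681
k + r(√(12 + 20))*(-678) = -681 + 39*(-678) = -681 - 26442 = -27123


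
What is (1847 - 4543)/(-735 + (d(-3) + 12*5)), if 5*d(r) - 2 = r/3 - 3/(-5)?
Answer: 67400/16867 ≈ 3.9960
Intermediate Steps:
d(r) = 13/25 + r/15 (d(r) = ⅖ + (r/3 - 3/(-5))/5 = ⅖ + (r*(⅓) - 3*(-⅕))/5 = ⅖ + (r/3 + ⅗)/5 = ⅖ + (⅗ + r/3)/5 = ⅖ + (3/25 + r/15) = 13/25 + r/15)
(1847 - 4543)/(-735 + (d(-3) + 12*5)) = (1847 - 4543)/(-735 + ((13/25 + (1/15)*(-3)) + 12*5)) = -2696/(-735 + ((13/25 - ⅕) + 60)) = -2696/(-735 + (8/25 + 60)) = -2696/(-735 + 1508/25) = -2696/(-16867/25) = -2696*(-25/16867) = 67400/16867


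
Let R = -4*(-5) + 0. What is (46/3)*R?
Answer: 920/3 ≈ 306.67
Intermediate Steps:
R = 20 (R = 20 + 0 = 20)
(46/3)*R = (46/3)*20 = 920/3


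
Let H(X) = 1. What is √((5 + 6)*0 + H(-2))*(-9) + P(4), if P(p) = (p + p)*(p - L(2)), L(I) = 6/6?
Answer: 15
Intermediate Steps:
L(I) = 1 (L(I) = 6*(⅙) = 1)
P(p) = 2*p*(-1 + p) (P(p) = (p + p)*(p - 1*1) = (2*p)*(p - 1) = (2*p)*(-1 + p) = 2*p*(-1 + p))
√((5 + 6)*0 + H(-2))*(-9) + P(4) = √((5 + 6)*0 + 1)*(-9) + 2*4*(-1 + 4) = √(11*0 + 1)*(-9) + 2*4*3 = √(0 + 1)*(-9) + 24 = √1*(-9) + 24 = 1*(-9) + 24 = -9 + 24 = 15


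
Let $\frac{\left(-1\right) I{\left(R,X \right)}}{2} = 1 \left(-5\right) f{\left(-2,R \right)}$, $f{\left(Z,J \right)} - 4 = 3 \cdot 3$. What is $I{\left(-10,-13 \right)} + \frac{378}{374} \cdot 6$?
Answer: $\frac{25444}{187} \approx 136.06$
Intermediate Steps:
$f{\left(Z,J \right)} = 13$ ($f{\left(Z,J \right)} = 4 + 3 \cdot 3 = 4 + 9 = 13$)
$I{\left(R,X \right)} = 130$ ($I{\left(R,X \right)} = - 2 \cdot 1 \left(-5\right) 13 = - 2 \left(\left(-5\right) 13\right) = \left(-2\right) \left(-65\right) = 130$)
$I{\left(-10,-13 \right)} + \frac{378}{374} \cdot 6 = 130 + \frac{378}{374} \cdot 6 = 130 + 378 \cdot \frac{1}{374} \cdot 6 = 130 + \frac{189}{187} \cdot 6 = 130 + \frac{1134}{187} = \frac{25444}{187}$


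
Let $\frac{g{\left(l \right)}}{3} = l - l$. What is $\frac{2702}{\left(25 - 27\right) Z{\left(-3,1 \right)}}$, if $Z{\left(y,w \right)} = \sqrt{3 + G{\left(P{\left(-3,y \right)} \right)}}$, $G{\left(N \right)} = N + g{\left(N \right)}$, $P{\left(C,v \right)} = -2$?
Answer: $-1351$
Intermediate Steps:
$g{\left(l \right)} = 0$ ($g{\left(l \right)} = 3 \left(l - l\right) = 3 \cdot 0 = 0$)
$G{\left(N \right)} = N$ ($G{\left(N \right)} = N + 0 = N$)
$Z{\left(y,w \right)} = 1$ ($Z{\left(y,w \right)} = \sqrt{3 - 2} = \sqrt{1} = 1$)
$\frac{2702}{\left(25 - 27\right) Z{\left(-3,1 \right)}} = \frac{2702}{\left(25 - 27\right) 1} = \frac{2702}{\left(-2\right) 1} = \frac{2702}{-2} = 2702 \left(- \frac{1}{2}\right) = -1351$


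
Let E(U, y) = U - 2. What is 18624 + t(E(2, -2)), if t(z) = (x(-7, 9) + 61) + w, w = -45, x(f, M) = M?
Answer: 18649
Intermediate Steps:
E(U, y) = -2 + U
t(z) = 25 (t(z) = (9 + 61) - 45 = 70 - 45 = 25)
18624 + t(E(2, -2)) = 18624 + 25 = 18649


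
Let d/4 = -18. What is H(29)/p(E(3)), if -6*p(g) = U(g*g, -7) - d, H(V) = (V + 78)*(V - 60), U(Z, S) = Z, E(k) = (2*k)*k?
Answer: 3317/66 ≈ 50.258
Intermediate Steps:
E(k) = 2*k²
d = -72 (d = 4*(-18) = -72)
H(V) = (-60 + V)*(78 + V) (H(V) = (78 + V)*(-60 + V) = (-60 + V)*(78 + V))
p(g) = -12 - g²/6 (p(g) = -(g*g - 1*(-72))/6 = -(g² + 72)/6 = -(72 + g²)/6 = -12 - g²/6)
H(29)/p(E(3)) = (-4680 + 29² + 18*29)/(-12 - (2*3²)²/6) = (-4680 + 841 + 522)/(-12 - (2*9)²/6) = -3317/(-12 - ⅙*18²) = -3317/(-12 - ⅙*324) = -3317/(-12 - 54) = -3317/(-66) = -3317*(-1/66) = 3317/66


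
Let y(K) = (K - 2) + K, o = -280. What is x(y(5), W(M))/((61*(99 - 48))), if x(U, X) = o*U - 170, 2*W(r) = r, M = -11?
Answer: -2410/3111 ≈ -0.77467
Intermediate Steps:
W(r) = r/2
y(K) = -2 + 2*K (y(K) = (-2 + K) + K = -2 + 2*K)
x(U, X) = -170 - 280*U (x(U, X) = -280*U - 170 = -170 - 280*U)
x(y(5), W(M))/((61*(99 - 48))) = (-170 - 280*(-2 + 2*5))/((61*(99 - 48))) = (-170 - 280*(-2 + 10))/((61*51)) = (-170 - 280*8)/3111 = (-170 - 2240)*(1/3111) = -2410*1/3111 = -2410/3111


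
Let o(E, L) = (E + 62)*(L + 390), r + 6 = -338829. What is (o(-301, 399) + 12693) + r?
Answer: -514713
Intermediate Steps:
r = -338835 (r = -6 - 338829 = -338835)
o(E, L) = (62 + E)*(390 + L)
(o(-301, 399) + 12693) + r = ((24180 + 62*399 + 390*(-301) - 301*399) + 12693) - 338835 = ((24180 + 24738 - 117390 - 120099) + 12693) - 338835 = (-188571 + 12693) - 338835 = -175878 - 338835 = -514713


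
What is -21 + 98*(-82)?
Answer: -8057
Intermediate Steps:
-21 + 98*(-82) = -21 - 8036 = -8057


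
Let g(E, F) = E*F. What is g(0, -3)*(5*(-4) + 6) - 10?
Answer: -10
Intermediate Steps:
g(0, -3)*(5*(-4) + 6) - 10 = (0*(-3))*(5*(-4) + 6) - 10 = 0*(-20 + 6) - 10 = 0*(-14) - 10 = 0 - 10 = -10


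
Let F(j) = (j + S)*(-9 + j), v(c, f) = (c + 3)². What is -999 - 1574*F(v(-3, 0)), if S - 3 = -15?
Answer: -170991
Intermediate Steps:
S = -12 (S = 3 - 15 = -12)
v(c, f) = (3 + c)²
F(j) = (-12 + j)*(-9 + j) (F(j) = (j - 12)*(-9 + j) = (-12 + j)*(-9 + j))
-999 - 1574*F(v(-3, 0)) = -999 - 1574*(108 + ((3 - 3)²)² - 21*(3 - 3)²) = -999 - 1574*(108 + (0²)² - 21*0²) = -999 - 1574*(108 + 0² - 21*0) = -999 - 1574*(108 + 0 + 0) = -999 - 1574*108 = -999 - 169992 = -170991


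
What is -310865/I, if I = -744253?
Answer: 310865/744253 ≈ 0.41769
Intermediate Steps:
-310865/I = -310865/(-744253) = -310865*(-1/744253) = 310865/744253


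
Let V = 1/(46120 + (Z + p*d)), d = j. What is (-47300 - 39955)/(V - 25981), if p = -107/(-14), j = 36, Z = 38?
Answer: 5672133432/1688931277 ≈ 3.3584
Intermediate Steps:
d = 36
p = 107/14 (p = -107*(-1/14) = 107/14 ≈ 7.6429)
V = 7/325032 (V = 1/(46120 + (38 + (107/14)*36)) = 1/(46120 + (38 + 1926/7)) = 1/(46120 + 2192/7) = 1/(325032/7) = 7/325032 ≈ 2.1536e-5)
(-47300 - 39955)/(V - 25981) = (-47300 - 39955)/(7/325032 - 25981) = -87255/(-8444656385/325032) = -87255*(-325032/8444656385) = 5672133432/1688931277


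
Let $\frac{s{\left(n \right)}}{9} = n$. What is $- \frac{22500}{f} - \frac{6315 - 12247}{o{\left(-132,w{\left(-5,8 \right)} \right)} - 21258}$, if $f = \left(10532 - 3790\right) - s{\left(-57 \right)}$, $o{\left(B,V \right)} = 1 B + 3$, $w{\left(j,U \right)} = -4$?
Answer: $- \frac{104848832}{31032537} \approx -3.3787$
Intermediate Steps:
$s{\left(n \right)} = 9 n$
$o{\left(B,V \right)} = 3 + B$ ($o{\left(B,V \right)} = B + 3 = 3 + B$)
$f = 7255$ ($f = \left(10532 - 3790\right) - 9 \left(-57\right) = \left(10532 - 3790\right) - -513 = 6742 + 513 = 7255$)
$- \frac{22500}{f} - \frac{6315 - 12247}{o{\left(-132,w{\left(-5,8 \right)} \right)} - 21258} = - \frac{22500}{7255} - \frac{6315 - 12247}{\left(3 - 132\right) - 21258} = \left(-22500\right) \frac{1}{7255} - \frac{6315 - 12247}{-129 - 21258} = - \frac{4500}{1451} - - \frac{5932}{-21387} = - \frac{4500}{1451} - \left(-5932\right) \left(- \frac{1}{21387}\right) = - \frac{4500}{1451} - \frac{5932}{21387} = - \frac{104848832}{31032537}$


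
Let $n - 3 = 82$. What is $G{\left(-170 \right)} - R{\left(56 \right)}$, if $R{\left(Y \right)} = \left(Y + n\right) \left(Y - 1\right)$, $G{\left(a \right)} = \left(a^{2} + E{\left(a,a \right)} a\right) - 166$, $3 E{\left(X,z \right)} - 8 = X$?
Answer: $30159$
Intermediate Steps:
$n = 85$ ($n = 3 + 82 = 85$)
$E{\left(X,z \right)} = \frac{8}{3} + \frac{X}{3}$
$G{\left(a \right)} = -166 + a^{2} + a \left(\frac{8}{3} + \frac{a}{3}\right)$ ($G{\left(a \right)} = \left(a^{2} + \left(\frac{8}{3} + \frac{a}{3}\right) a\right) - 166 = \left(a^{2} + a \left(\frac{8}{3} + \frac{a}{3}\right)\right) - 166 = -166 + a^{2} + a \left(\frac{8}{3} + \frac{a}{3}\right)$)
$R{\left(Y \right)} = \left(-1 + Y\right) \left(85 + Y\right)$ ($R{\left(Y \right)} = \left(Y + 85\right) \left(Y - 1\right) = \left(85 + Y\right) \left(-1 + Y\right) = \left(-1 + Y\right) \left(85 + Y\right)$)
$G{\left(-170 \right)} - R{\left(56 \right)} = \left(-166 + \frac{4 \left(-170\right)^{2}}{3} + \frac{8}{3} \left(-170\right)\right) - \left(-85 + 56^{2} + 84 \cdot 56\right) = \left(-166 + \frac{4}{3} \cdot 28900 - \frac{1360}{3}\right) - \left(-85 + 3136 + 4704\right) = \left(-166 + \frac{115600}{3} - \frac{1360}{3}\right) - 7755 = 37914 - 7755 = 30159$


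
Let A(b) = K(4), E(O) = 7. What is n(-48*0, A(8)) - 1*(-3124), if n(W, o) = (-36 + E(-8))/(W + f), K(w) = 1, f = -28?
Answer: 87501/28 ≈ 3125.0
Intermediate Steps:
A(b) = 1
n(W, o) = -29/(-28 + W) (n(W, o) = (-36 + 7)/(W - 28) = -29/(-28 + W))
n(-48*0, A(8)) - 1*(-3124) = -29/(-28 - 48*0) - 1*(-3124) = -29/(-28 + 0) + 3124 = -29/(-28) + 3124 = -29*(-1/28) + 3124 = 29/28 + 3124 = 87501/28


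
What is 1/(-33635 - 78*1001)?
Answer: -1/111713 ≈ -8.9515e-6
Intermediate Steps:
1/(-33635 - 78*1001) = 1/(-33635 - 78078) = 1/(-111713) = -1/111713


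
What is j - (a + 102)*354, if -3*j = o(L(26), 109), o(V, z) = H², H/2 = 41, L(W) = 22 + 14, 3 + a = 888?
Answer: -1054918/3 ≈ -3.5164e+5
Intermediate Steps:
a = 885 (a = -3 + 888 = 885)
L(W) = 36
H = 82 (H = 2*41 = 82)
o(V, z) = 6724 (o(V, z) = 82² = 6724)
j = -6724/3 (j = -⅓*6724 = -6724/3 ≈ -2241.3)
j - (a + 102)*354 = -6724/3 - (885 + 102)*354 = -6724/3 - 987*354 = -6724/3 - 1*349398 = -6724/3 - 349398 = -1054918/3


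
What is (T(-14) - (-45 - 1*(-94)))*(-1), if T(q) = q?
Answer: 63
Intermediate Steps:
(T(-14) - (-45 - 1*(-94)))*(-1) = (-14 - (-45 - 1*(-94)))*(-1) = (-14 - (-45 + 94))*(-1) = (-14 - 1*49)*(-1) = (-14 - 49)*(-1) = -63*(-1) = 63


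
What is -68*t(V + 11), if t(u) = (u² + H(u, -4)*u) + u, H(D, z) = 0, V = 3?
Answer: -14280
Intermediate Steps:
t(u) = u + u² (t(u) = (u² + 0*u) + u = (u² + 0) + u = u² + u = u + u²)
-68*t(V + 11) = -68*(3 + 11)*(1 + (3 + 11)) = -952*(1 + 14) = -952*15 = -68*210 = -14280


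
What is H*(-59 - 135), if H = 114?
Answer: -22116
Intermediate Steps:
H*(-59 - 135) = 114*(-59 - 135) = 114*(-194) = -22116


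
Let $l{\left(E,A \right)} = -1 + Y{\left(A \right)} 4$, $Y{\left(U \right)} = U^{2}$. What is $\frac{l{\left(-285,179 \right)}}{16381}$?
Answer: $\frac{128163}{16381} \approx 7.8239$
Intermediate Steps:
$l{\left(E,A \right)} = -1 + 4 A^{2}$ ($l{\left(E,A \right)} = -1 + A^{2} \cdot 4 = -1 + 4 A^{2}$)
$\frac{l{\left(-285,179 \right)}}{16381} = \frac{-1 + 4 \cdot 179^{2}}{16381} = \left(-1 + 4 \cdot 32041\right) \frac{1}{16381} = \left(-1 + 128164\right) \frac{1}{16381} = 128163 \cdot \frac{1}{16381} = \frac{128163}{16381}$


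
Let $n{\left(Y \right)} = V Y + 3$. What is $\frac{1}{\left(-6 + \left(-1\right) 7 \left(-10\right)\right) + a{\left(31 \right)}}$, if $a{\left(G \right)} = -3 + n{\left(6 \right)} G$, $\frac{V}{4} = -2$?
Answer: $- \frac{1}{1334} \approx -0.00074963$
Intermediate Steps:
$V = -8$ ($V = 4 \left(-2\right) = -8$)
$n{\left(Y \right)} = 3 - 8 Y$ ($n{\left(Y \right)} = - 8 Y + 3 = 3 - 8 Y$)
$a{\left(G \right)} = -3 - 45 G$ ($a{\left(G \right)} = -3 + \left(3 - 48\right) G = -3 - 45 G$)
$\frac{1}{\left(-6 + \left(-1\right) 7 \left(-10\right)\right) + a{\left(31 \right)}} = \frac{1}{\left(-6 + \left(-1\right) 7 \left(-10\right)\right) - 1398} = \frac{1}{\left(-6 - -70\right) - 1398} = \frac{1}{\left(-6 + 70\right) - 1398} = \frac{1}{64 - 1398} = \frac{1}{-1334} = - \frac{1}{1334}$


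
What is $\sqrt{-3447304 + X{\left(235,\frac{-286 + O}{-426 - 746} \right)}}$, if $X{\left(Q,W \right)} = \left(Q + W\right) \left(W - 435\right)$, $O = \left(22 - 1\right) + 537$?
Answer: $\frac{i \sqrt{304719525697}}{293} \approx 1884.0 i$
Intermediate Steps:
$O = 558$ ($O = \left(22 - 1\right) + 537 = 21 + 537 = 558$)
$X{\left(Q,W \right)} = \left(-435 + W\right) \left(Q + W\right)$ ($X{\left(Q,W \right)} = \left(Q + W\right) \left(-435 + W\right) = \left(-435 + W\right) \left(Q + W\right)$)
$\sqrt{-3447304 + X{\left(235,\frac{-286 + O}{-426 - 746} \right)}} = \sqrt{-3447304 + \left(\left(\frac{-286 + 558}{-426 - 746}\right)^{2} - 102225 - 435 \frac{-286 + 558}{-426 - 746} + 235 \frac{-286 + 558}{-426 - 746}\right)} = \sqrt{-3447304 + \left(\left(\frac{272}{-1172}\right)^{2} - 102225 - 435 \frac{272}{-1172} + 235 \frac{272}{-1172}\right)} = \sqrt{-3447304 + \left(\left(272 \left(- \frac{1}{1172}\right)\right)^{2} - 102225 - 435 \cdot 272 \left(- \frac{1}{1172}\right) + 235 \cdot 272 \left(- \frac{1}{1172}\right)\right)} = \sqrt{-3447304 + \left(\left(- \frac{68}{293}\right)^{2} - 102225 - - \frac{29580}{293} + 235 \left(- \frac{68}{293}\right)\right)} = \sqrt{-3447304 + \left(\frac{4624}{85849} - 102225 + \frac{29580}{293} - \frac{15980}{293}\right)} = \sqrt{-3447304 - \frac{8771924601}{85849}} = \sqrt{- \frac{304719525697}{85849}} = \frac{i \sqrt{304719525697}}{293}$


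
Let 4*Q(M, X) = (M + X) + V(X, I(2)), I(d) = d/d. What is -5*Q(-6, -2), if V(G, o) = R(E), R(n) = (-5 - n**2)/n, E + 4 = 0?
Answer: 55/16 ≈ 3.4375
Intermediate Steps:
I(d) = 1
E = -4 (E = -4 + 0 = -4)
R(n) = (-5 - n**2)/n
V(G, o) = 21/4 (V(G, o) = -1*(-4) - 5/(-4) = 4 - 5*(-1/4) = 4 + 5/4 = 21/4)
Q(M, X) = 21/16 + M/4 + X/4 (Q(M, X) = ((M + X) + 21/4)/4 = (21/4 + M + X)/4 = 21/16 + M/4 + X/4)
-5*Q(-6, -2) = -5*(21/16 + (1/4)*(-6) + (1/4)*(-2)) = -5*(21/16 - 3/2 - 1/2) = -5*(-11/16) = 55/16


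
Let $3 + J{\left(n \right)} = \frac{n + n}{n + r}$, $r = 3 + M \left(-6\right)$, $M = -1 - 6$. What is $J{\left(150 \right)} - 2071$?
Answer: $- \frac{26942}{13} \approx -2072.5$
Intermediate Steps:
$M = -7$ ($M = -1 - 6 = -7$)
$r = 45$ ($r = 3 - -42 = 3 + 42 = 45$)
$J{\left(n \right)} = -3 + \frac{2 n}{45 + n}$ ($J{\left(n \right)} = -3 + \frac{n + n}{n + 45} = -3 + \frac{2 n}{45 + n}$)
$J{\left(150 \right)} - 2071 = \frac{-135 - 150}{45 + 150} - 2071 = \frac{-135 - 150}{195} - 2071 = \frac{1}{195} \left(-285\right) - 2071 = - \frac{19}{13} - 2071 = - \frac{26942}{13}$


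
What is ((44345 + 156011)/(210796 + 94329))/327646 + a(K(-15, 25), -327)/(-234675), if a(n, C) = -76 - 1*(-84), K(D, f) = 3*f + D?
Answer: -15055306834/469223208617625 ≈ -3.2086e-5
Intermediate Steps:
K(D, f) = D + 3*f
a(n, C) = 8 (a(n, C) = -76 + 84 = 8)
((44345 + 156011)/(210796 + 94329))/327646 + a(K(-15, 25), -327)/(-234675) = ((44345 + 156011)/(210796 + 94329))/327646 + 8/(-234675) = (200356/305125)*(1/327646) + 8*(-1/234675) = (200356*(1/305125))*(1/327646) - 8/234675 = (200356/305125)*(1/327646) - 8/234675 = 100178/49986492875 - 8/234675 = -15055306834/469223208617625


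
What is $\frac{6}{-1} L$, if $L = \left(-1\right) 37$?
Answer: $222$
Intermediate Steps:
$L = -37$
$\frac{6}{-1} L = \frac{6}{-1} \left(-37\right) = 6 \left(-1\right) \left(-37\right) = \left(-6\right) \left(-37\right) = 222$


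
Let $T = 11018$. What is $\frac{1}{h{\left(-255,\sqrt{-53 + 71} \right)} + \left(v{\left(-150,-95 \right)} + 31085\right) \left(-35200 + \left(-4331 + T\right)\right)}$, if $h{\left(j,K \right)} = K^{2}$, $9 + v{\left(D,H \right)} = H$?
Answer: $- \frac{1}{883361235} \approx -1.132 \cdot 10^{-9}$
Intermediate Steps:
$v{\left(D,H \right)} = -9 + H$
$\frac{1}{h{\left(-255,\sqrt{-53 + 71} \right)} + \left(v{\left(-150,-95 \right)} + 31085\right) \left(-35200 + \left(-4331 + T\right)\right)} = \frac{1}{\left(\sqrt{-53 + 71}\right)^{2} + \left(\left(-9 - 95\right) + 31085\right) \left(-35200 + \left(-4331 + 11018\right)\right)} = \frac{1}{\left(\sqrt{18}\right)^{2} + \left(-104 + 31085\right) \left(-35200 + 6687\right)} = \frac{1}{\left(3 \sqrt{2}\right)^{2} + 30981 \left(-28513\right)} = \frac{1}{18 - 883361253} = \frac{1}{-883361235} = - \frac{1}{883361235}$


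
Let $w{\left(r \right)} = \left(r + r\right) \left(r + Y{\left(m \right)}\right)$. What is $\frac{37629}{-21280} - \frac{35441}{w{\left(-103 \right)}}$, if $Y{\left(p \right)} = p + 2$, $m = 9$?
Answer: $- \frac{183416161}{50412320} \approx -3.6383$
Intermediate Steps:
$Y{\left(p \right)} = 2 + p$
$w{\left(r \right)} = 2 r \left(11 + r\right)$ ($w{\left(r \right)} = \left(r + r\right) \left(r + \left(2 + 9\right)\right) = 2 r \left(r + 11\right) = 2 r \left(11 + r\right)$)
$\frac{37629}{-21280} - \frac{35441}{w{\left(-103 \right)}} = \frac{37629}{-21280} - \frac{35441}{2 \left(-103\right) \left(11 - 103\right)} = 37629 \left(- \frac{1}{21280}\right) - \frac{35441}{2 \left(-103\right) \left(-92\right)} = - \frac{37629}{21280} - \frac{35441}{18952} = - \frac{183416161}{50412320}$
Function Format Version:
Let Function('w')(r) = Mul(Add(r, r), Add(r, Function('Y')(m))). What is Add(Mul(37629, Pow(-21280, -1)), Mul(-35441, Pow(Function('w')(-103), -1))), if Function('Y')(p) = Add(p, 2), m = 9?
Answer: Rational(-183416161, 50412320) ≈ -3.6383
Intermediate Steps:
Function('Y')(p) = Add(2, p)
Function('w')(r) = Mul(2, r, Add(11, r)) (Function('w')(r) = Mul(Add(r, r), Add(r, Add(2, 9))) = Mul(Mul(2, r), Add(r, 11)) = Mul(Mul(2, r), Add(11, r)) = Mul(2, r, Add(11, r)))
Add(Mul(37629, Pow(-21280, -1)), Mul(-35441, Pow(Function('w')(-103), -1))) = Add(Mul(37629, Pow(-21280, -1)), Mul(-35441, Pow(Mul(2, -103, Add(11, -103)), -1))) = Add(Mul(37629, Rational(-1, 21280)), Mul(-35441, Pow(Mul(2, -103, -92), -1))) = Add(Rational(-37629, 21280), Mul(-35441, Pow(18952, -1))) = Add(Rational(-37629, 21280), Mul(-35441, Rational(1, 18952))) = Add(Rational(-37629, 21280), Rational(-35441, 18952)) = Rational(-183416161, 50412320)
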